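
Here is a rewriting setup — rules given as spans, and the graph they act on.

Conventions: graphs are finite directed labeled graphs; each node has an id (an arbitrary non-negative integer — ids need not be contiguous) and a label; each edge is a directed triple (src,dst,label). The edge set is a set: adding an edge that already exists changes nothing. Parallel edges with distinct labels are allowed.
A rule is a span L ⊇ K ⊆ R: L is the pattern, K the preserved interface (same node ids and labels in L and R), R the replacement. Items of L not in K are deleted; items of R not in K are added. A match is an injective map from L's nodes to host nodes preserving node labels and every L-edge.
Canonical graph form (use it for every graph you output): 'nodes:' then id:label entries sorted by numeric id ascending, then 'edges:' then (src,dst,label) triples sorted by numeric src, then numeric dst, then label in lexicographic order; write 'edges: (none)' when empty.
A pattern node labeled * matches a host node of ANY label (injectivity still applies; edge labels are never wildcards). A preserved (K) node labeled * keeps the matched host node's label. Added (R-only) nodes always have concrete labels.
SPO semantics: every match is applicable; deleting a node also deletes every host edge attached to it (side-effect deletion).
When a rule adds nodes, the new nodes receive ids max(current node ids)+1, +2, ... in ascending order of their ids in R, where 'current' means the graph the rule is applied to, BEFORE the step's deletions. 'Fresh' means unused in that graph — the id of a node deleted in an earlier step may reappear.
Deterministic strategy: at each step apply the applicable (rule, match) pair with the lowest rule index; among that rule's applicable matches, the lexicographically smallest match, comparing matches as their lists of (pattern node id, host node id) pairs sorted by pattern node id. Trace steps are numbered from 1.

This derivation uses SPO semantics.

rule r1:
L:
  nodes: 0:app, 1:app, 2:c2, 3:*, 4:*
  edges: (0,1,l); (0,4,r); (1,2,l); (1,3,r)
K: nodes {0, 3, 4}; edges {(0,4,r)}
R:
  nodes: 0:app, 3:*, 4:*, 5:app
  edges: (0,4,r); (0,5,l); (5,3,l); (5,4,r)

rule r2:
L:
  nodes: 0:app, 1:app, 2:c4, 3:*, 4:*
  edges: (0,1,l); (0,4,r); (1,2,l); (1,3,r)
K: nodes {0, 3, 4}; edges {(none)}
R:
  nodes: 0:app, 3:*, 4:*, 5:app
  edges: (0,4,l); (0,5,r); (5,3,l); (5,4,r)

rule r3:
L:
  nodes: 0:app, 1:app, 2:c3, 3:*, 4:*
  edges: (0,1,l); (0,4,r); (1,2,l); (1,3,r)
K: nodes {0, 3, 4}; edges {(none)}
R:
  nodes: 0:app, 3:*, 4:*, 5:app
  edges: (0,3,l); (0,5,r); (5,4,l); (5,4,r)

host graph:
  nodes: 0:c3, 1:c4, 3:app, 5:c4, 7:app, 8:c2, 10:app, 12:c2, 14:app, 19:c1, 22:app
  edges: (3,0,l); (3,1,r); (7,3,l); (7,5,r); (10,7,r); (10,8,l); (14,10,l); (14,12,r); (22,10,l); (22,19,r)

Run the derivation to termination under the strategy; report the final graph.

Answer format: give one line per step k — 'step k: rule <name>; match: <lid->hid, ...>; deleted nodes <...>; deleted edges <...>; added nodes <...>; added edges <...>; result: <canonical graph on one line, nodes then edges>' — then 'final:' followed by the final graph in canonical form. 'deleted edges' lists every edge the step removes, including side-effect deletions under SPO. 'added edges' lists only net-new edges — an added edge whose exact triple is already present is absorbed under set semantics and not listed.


step 1: rule r1; match: 0->14, 1->10, 2->8, 3->7, 4->12; deleted nodes 8, 10; deleted edges (10,7,r); (10,8,l); (14,10,l); (22,10,l); added nodes 23; added edges (14,23,l); (23,7,l); (23,12,r); result: nodes: 0:c3, 1:c4, 3:app, 5:c4, 7:app, 12:c2, 14:app, 19:c1, 22:app, 23:app edges: (3,0,l); (3,1,r); (7,3,l); (7,5,r); (14,12,r); (14,23,l); (22,19,r); (23,7,l); (23,12,r)
step 2: rule r3; match: 0->7, 1->3, 2->0, 3->1, 4->5; deleted nodes 0, 3; deleted edges (3,0,l); (3,1,r); (7,3,l); (7,5,r); added nodes 24; added edges (7,1,l); (7,24,r); (24,5,l); (24,5,r); result: nodes: 1:c4, 5:c4, 7:app, 12:c2, 14:app, 19:c1, 22:app, 23:app, 24:app edges: (7,1,l); (7,24,r); (14,12,r); (14,23,l); (22,19,r); (23,7,l); (23,12,r); (24,5,l); (24,5,r)
step 3: rule r2; match: 0->23, 1->7, 2->1, 3->24, 4->12; deleted nodes 1, 7; deleted edges (7,1,l); (7,24,r); (23,7,l); (23,12,r); added nodes 25; added edges (23,12,l); (23,25,r); (25,12,r); (25,24,l); result: nodes: 5:c4, 12:c2, 14:app, 19:c1, 22:app, 23:app, 24:app, 25:app edges: (14,12,r); (14,23,l); (22,19,r); (23,12,l); (23,25,r); (24,5,l); (24,5,r); (25,12,r); (25,24,l)
final:
nodes: 5:c4, 12:c2, 14:app, 19:c1, 22:app, 23:app, 24:app, 25:app
edges: (14,12,r); (14,23,l); (22,19,r); (23,12,l); (23,25,r); (24,5,l); (24,5,r); (25,12,r); (25,24,l)


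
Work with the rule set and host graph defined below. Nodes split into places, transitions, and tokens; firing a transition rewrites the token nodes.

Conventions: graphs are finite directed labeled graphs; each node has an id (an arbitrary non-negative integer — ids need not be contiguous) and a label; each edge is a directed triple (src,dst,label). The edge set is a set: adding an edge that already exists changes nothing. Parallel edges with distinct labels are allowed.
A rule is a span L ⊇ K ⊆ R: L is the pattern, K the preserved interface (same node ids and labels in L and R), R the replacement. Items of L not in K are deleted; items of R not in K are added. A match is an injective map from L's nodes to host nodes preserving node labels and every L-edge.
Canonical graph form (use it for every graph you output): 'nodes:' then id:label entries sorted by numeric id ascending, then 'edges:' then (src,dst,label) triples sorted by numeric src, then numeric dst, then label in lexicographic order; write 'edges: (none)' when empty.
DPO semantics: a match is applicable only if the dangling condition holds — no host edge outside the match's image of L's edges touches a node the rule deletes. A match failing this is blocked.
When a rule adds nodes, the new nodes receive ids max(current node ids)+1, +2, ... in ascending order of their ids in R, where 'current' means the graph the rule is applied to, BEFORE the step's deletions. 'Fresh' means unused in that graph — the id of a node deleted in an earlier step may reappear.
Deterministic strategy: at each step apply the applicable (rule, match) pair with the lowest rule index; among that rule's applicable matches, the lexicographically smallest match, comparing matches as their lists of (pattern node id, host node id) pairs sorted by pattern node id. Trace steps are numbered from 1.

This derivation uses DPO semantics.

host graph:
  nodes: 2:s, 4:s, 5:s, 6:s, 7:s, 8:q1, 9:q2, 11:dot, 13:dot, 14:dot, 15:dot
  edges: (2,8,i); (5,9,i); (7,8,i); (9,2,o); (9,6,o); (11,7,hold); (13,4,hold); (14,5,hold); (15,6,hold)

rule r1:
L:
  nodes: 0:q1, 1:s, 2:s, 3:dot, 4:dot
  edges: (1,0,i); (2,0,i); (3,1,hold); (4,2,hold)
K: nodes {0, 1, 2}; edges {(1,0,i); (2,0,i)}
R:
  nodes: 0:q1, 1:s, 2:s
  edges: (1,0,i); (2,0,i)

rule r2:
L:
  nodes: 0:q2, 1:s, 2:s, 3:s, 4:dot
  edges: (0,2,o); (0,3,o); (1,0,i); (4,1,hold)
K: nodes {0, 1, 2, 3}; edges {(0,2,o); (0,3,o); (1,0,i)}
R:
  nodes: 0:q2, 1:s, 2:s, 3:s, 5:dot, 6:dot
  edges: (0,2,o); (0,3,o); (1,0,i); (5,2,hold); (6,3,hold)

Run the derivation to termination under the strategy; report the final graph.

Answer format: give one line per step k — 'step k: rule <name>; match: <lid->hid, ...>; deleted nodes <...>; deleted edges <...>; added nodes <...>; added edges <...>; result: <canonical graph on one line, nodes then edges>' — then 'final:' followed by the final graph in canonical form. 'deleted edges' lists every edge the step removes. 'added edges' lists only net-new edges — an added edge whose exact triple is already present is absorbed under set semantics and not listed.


step 1: rule r2; match: 0->9, 1->5, 2->2, 3->6, 4->14; deleted nodes 14; deleted edges (14,5,hold); added nodes 16, 17; added edges (16,2,hold); (17,6,hold); result: nodes: 2:s, 4:s, 5:s, 6:s, 7:s, 8:q1, 9:q2, 11:dot, 13:dot, 15:dot, 16:dot, 17:dot edges: (2,8,i); (5,9,i); (7,8,i); (9,2,o); (9,6,o); (11,7,hold); (13,4,hold); (15,6,hold); (16,2,hold); (17,6,hold)
step 2: rule r1; match: 0->8, 1->2, 2->7, 3->16, 4->11; deleted nodes 11, 16; deleted edges (11,7,hold); (16,2,hold); added nodes (none); added edges (none); result: nodes: 2:s, 4:s, 5:s, 6:s, 7:s, 8:q1, 9:q2, 13:dot, 15:dot, 17:dot edges: (2,8,i); (5,9,i); (7,8,i); (9,2,o); (9,6,o); (13,4,hold); (15,6,hold); (17,6,hold)
final:
nodes: 2:s, 4:s, 5:s, 6:s, 7:s, 8:q1, 9:q2, 13:dot, 15:dot, 17:dot
edges: (2,8,i); (5,9,i); (7,8,i); (9,2,o); (9,6,o); (13,4,hold); (15,6,hold); (17,6,hold)


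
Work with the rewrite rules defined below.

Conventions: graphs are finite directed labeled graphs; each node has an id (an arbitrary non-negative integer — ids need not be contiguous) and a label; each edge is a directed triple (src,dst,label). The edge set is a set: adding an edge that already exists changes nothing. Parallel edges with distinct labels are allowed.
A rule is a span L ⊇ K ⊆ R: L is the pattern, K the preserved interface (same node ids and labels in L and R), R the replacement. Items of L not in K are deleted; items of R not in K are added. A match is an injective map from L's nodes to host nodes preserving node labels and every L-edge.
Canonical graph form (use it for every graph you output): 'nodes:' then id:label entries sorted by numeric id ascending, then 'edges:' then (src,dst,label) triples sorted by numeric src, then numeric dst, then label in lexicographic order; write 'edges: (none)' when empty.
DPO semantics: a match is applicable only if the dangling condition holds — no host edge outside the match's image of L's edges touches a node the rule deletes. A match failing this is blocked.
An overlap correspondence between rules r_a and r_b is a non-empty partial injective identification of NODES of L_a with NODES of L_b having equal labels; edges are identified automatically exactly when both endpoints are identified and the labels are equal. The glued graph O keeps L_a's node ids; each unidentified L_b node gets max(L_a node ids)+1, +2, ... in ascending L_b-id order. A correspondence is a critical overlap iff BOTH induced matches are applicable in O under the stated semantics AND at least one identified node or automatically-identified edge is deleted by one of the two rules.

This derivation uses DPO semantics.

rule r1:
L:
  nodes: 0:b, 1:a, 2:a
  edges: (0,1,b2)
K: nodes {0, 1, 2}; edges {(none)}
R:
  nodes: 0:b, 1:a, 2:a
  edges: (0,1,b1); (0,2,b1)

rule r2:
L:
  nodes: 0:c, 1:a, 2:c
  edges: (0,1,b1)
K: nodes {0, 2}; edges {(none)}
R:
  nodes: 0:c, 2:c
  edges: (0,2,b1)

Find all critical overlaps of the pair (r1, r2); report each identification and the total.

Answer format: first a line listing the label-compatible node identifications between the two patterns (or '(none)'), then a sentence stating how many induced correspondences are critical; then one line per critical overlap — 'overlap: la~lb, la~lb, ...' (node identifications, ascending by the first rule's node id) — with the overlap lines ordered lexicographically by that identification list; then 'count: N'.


label-compatible node identifications between L(r1) and L(r2): 1~1, 2~1
1 of the induced correspondences is a critical overlap of r1 and r2.
overlap: 2~1
count: 1


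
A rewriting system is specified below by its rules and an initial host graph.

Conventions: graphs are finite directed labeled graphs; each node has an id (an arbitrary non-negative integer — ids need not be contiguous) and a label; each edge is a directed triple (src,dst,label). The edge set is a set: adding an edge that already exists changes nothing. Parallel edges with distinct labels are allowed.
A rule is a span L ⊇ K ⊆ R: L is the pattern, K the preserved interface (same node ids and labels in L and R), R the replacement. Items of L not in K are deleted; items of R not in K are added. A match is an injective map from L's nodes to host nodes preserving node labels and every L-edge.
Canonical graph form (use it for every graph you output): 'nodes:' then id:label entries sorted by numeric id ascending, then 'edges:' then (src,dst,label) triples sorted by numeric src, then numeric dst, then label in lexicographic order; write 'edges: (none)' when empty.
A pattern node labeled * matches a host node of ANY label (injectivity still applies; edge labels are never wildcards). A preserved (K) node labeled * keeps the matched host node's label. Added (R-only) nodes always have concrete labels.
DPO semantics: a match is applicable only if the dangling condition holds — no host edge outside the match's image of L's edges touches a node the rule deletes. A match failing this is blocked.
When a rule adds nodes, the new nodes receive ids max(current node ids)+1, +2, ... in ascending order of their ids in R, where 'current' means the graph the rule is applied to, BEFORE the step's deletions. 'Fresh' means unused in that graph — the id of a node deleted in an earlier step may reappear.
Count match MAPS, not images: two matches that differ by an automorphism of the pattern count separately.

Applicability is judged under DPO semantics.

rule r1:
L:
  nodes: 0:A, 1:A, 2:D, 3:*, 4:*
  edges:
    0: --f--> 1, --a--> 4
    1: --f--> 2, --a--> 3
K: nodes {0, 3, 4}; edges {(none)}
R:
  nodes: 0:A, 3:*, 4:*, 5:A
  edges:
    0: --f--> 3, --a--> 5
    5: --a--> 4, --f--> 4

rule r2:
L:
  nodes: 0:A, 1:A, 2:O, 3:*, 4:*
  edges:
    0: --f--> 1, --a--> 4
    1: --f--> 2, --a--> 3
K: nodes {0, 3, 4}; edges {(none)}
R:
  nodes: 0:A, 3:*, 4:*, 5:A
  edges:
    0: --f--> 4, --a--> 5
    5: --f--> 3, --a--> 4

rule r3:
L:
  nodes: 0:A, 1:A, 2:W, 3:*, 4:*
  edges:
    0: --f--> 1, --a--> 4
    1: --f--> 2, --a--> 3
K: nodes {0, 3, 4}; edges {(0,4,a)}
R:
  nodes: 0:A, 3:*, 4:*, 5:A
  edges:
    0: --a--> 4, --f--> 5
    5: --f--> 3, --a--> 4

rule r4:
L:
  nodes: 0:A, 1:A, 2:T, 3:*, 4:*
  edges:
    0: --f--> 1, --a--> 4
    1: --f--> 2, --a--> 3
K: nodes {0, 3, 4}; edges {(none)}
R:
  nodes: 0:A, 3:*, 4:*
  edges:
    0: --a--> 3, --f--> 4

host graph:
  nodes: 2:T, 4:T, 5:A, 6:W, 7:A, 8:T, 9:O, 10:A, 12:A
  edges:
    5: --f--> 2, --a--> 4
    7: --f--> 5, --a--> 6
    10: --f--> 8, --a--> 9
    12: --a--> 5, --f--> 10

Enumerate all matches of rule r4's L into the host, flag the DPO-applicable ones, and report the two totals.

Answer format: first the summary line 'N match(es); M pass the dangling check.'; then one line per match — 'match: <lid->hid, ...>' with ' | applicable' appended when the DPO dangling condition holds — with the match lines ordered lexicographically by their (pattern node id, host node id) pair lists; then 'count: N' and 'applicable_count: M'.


2 match(es); 1 pass the dangling check.
match: 0->7, 1->5, 2->2, 3->4, 4->6
match: 0->12, 1->10, 2->8, 3->9, 4->5 | applicable
count: 2
applicable_count: 1


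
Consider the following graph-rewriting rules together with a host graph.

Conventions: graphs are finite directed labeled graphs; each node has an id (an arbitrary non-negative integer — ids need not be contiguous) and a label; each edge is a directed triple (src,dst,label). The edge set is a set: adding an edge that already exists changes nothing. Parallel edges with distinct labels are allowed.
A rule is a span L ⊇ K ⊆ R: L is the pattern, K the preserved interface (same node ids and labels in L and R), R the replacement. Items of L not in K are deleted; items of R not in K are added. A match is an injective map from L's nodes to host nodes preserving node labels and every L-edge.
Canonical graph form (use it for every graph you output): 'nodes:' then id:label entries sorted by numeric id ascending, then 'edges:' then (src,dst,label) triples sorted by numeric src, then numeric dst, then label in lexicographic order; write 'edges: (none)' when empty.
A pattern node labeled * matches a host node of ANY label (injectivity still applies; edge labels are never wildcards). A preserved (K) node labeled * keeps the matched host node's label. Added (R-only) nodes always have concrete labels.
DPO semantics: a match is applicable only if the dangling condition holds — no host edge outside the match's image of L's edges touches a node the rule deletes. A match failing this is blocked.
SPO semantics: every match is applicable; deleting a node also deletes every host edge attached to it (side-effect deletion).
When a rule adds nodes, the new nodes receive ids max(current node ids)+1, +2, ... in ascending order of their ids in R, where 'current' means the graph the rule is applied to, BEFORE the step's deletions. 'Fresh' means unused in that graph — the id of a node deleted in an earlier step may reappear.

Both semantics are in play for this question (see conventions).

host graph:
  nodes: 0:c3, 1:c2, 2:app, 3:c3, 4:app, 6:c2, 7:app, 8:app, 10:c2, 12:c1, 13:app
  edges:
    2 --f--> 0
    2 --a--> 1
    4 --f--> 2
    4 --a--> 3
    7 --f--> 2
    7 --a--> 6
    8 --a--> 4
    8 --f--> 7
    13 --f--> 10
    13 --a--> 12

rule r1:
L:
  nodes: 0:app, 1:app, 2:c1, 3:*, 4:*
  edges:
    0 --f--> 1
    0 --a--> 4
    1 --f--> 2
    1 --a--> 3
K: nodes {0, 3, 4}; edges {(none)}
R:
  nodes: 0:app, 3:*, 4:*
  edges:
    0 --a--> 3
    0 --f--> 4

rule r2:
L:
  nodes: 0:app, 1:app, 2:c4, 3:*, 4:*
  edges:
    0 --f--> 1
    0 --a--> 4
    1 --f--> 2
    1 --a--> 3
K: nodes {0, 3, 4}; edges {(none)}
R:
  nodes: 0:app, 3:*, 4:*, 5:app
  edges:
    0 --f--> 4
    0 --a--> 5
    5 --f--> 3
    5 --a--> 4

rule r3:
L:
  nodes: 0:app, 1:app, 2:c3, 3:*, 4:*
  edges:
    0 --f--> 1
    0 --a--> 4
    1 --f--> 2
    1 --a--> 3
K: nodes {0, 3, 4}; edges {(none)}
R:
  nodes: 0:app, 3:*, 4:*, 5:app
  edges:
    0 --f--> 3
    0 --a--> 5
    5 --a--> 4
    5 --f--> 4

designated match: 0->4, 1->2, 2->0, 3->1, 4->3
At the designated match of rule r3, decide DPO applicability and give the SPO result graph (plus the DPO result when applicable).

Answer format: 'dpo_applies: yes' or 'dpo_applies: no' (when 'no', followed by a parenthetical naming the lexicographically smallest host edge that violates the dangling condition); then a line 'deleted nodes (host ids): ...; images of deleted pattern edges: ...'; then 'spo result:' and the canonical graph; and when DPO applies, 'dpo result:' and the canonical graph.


dpo_applies: no
(the rule deletes node 2, which keeps host edge (7,2,f) outside the match image — the dangling condition fails, DPO blocks; SPO proceeds and side-deletes such edges)
deleted nodes (host ids): 0, 2; images of deleted pattern edges: (2,0,f); (2,1,a); (4,2,f); (4,3,a)
spo result:
nodes: 1:c2, 3:c3, 4:app, 6:c2, 7:app, 8:app, 10:c2, 12:c1, 13:app, 14:app
edges: (4,1,f); (4,14,a); (7,6,a); (8,4,a); (8,7,f); (13,10,f); (13,12,a); (14,3,a); (14,3,f)


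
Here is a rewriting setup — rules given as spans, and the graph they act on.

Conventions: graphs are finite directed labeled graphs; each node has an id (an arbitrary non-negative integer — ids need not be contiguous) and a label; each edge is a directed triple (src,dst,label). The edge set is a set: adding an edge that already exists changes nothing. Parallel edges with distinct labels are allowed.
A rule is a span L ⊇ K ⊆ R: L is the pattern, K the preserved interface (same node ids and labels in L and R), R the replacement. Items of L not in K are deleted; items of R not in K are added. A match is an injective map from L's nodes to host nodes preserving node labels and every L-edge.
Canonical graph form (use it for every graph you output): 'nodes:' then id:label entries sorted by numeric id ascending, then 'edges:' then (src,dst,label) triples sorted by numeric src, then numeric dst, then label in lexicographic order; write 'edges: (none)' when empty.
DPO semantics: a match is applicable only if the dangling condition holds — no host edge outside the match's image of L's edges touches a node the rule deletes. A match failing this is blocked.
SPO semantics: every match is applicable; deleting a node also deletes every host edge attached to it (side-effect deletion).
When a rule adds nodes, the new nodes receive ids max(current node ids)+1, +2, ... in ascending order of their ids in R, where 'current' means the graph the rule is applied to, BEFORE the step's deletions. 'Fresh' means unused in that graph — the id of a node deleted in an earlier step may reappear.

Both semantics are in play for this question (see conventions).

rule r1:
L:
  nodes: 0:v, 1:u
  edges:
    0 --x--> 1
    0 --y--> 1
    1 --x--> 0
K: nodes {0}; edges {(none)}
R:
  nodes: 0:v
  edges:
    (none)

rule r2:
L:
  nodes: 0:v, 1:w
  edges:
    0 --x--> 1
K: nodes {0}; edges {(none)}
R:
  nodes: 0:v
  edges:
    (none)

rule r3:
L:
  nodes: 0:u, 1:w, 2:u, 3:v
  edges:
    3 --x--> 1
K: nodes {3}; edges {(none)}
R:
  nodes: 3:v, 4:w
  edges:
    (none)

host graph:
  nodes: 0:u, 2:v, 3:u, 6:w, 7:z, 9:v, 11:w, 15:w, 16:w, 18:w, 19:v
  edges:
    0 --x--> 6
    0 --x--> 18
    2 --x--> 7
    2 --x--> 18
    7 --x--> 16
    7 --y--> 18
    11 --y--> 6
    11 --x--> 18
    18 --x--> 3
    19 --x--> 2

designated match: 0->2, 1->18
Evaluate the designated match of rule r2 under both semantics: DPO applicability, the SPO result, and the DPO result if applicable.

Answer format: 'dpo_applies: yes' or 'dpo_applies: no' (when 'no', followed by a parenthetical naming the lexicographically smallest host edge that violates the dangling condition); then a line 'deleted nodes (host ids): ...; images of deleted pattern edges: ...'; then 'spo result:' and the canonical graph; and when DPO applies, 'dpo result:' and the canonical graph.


dpo_applies: no
(the rule deletes node 18, which keeps host edge (0,18,x) outside the match image — the dangling condition fails, DPO blocks; SPO proceeds and side-deletes such edges)
deleted nodes (host ids): 18; images of deleted pattern edges: (2,18,x)
spo result:
nodes: 0:u, 2:v, 3:u, 6:w, 7:z, 9:v, 11:w, 15:w, 16:w, 19:v
edges: (0,6,x); (2,7,x); (7,16,x); (11,6,y); (19,2,x)


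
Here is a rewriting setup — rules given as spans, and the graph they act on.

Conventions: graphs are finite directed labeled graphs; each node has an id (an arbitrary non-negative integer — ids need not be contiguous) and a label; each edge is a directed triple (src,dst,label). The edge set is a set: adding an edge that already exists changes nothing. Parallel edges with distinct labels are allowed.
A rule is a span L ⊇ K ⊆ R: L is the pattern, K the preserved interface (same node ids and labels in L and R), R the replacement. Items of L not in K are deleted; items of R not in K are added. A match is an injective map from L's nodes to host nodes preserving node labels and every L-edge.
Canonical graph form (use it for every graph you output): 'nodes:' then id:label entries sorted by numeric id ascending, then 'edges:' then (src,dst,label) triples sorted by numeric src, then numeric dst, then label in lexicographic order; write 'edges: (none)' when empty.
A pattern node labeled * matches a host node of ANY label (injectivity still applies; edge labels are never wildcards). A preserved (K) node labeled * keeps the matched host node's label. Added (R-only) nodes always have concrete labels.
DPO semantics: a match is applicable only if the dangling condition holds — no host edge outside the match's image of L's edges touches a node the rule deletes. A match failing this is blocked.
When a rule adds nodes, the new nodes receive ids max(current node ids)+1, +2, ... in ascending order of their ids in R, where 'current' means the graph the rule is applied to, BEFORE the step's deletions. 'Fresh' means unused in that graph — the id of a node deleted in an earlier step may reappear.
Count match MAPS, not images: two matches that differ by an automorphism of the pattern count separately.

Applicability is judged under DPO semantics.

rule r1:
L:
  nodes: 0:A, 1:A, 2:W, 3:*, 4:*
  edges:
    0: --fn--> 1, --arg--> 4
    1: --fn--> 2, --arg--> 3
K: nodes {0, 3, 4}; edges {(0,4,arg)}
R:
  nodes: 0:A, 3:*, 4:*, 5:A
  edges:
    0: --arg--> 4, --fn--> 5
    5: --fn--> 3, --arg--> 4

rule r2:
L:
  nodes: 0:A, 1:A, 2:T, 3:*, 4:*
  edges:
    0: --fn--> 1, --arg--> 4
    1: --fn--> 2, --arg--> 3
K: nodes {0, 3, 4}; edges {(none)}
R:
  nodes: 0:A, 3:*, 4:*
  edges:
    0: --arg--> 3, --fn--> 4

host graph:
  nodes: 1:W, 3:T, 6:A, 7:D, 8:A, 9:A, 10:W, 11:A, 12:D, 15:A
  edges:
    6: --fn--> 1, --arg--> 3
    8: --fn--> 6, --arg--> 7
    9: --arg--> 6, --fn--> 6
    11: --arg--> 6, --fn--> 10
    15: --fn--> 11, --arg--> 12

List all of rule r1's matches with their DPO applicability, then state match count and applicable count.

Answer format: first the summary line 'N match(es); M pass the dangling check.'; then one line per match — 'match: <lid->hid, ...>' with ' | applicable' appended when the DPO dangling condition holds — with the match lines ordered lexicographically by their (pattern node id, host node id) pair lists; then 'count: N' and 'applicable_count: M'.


2 match(es); 1 pass the dangling check.
match: 0->8, 1->6, 2->1, 3->3, 4->7
match: 0->15, 1->11, 2->10, 3->6, 4->12 | applicable
count: 2
applicable_count: 1


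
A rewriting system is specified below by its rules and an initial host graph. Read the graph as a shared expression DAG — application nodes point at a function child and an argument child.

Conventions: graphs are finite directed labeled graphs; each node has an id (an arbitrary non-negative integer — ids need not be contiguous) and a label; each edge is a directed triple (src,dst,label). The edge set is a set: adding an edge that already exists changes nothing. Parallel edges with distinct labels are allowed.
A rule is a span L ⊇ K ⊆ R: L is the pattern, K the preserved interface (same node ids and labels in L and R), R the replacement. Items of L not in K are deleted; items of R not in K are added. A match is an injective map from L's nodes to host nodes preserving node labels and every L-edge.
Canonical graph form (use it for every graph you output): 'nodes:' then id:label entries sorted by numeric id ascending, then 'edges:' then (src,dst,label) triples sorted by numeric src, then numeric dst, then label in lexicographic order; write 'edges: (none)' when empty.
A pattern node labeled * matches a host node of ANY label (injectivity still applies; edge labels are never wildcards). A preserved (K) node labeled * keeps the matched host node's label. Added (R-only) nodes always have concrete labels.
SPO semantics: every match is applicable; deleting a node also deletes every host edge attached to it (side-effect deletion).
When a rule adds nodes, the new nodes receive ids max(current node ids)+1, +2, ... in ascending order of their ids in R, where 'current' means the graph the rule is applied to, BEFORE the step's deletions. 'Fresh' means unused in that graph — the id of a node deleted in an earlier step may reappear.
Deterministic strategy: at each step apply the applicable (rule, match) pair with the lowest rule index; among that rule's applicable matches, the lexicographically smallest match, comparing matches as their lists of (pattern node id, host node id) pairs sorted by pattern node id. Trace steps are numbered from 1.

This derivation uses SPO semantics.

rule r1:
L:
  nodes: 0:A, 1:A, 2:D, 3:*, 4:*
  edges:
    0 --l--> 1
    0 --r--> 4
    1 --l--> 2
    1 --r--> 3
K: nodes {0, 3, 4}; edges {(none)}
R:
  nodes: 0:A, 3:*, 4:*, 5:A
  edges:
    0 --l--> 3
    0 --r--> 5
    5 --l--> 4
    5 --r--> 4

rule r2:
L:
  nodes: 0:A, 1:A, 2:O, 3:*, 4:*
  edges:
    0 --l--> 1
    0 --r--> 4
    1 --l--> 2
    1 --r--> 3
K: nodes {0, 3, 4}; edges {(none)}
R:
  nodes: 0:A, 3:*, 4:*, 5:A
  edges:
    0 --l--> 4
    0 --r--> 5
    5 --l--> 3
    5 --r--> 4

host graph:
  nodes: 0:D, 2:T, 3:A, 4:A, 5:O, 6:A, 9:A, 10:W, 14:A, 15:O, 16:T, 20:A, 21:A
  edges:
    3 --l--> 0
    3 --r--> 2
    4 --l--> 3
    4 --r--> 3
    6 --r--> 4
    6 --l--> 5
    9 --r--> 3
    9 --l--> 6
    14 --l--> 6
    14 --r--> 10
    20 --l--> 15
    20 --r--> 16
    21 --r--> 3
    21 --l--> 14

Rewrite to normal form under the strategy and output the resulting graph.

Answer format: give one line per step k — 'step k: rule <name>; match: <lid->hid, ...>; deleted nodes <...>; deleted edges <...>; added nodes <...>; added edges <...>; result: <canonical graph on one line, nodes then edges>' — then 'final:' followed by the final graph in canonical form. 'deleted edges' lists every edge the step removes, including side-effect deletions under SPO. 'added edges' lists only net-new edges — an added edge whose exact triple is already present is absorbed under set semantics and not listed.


step 1: rule r2; match: 0->9, 1->6, 2->5, 3->4, 4->3; deleted nodes 5, 6; deleted edges (6,4,r); (6,5,l); (9,3,r); (9,6,l); (14,6,l); added nodes 22; added edges (9,3,l); (9,22,r); (22,3,r); (22,4,l); result: nodes: 0:D, 2:T, 3:A, 4:A, 9:A, 10:W, 14:A, 15:O, 16:T, 20:A, 21:A, 22:A edges: (3,0,l); (3,2,r); (4,3,l); (4,3,r); (9,3,l); (9,22,r); (14,10,r); (20,15,l); (20,16,r); (21,3,r); (21,14,l); (22,3,r); (22,4,l)
step 2: rule r1; match: 0->9, 1->3, 2->0, 3->2, 4->22; deleted nodes 0, 3; deleted edges (3,0,l); (3,2,r); (4,3,l); (4,3,r); (9,3,l); (9,22,r); (21,3,r); (22,3,r); added nodes 23; added edges (9,2,l); (9,23,r); (23,22,l); (23,22,r); result: nodes: 2:T, 4:A, 9:A, 10:W, 14:A, 15:O, 16:T, 20:A, 21:A, 22:A, 23:A edges: (9,2,l); (9,23,r); (14,10,r); (20,15,l); (20,16,r); (21,14,l); (22,4,l); (23,22,l); (23,22,r)
final:
nodes: 2:T, 4:A, 9:A, 10:W, 14:A, 15:O, 16:T, 20:A, 21:A, 22:A, 23:A
edges: (9,2,l); (9,23,r); (14,10,r); (20,15,l); (20,16,r); (21,14,l); (22,4,l); (23,22,l); (23,22,r)


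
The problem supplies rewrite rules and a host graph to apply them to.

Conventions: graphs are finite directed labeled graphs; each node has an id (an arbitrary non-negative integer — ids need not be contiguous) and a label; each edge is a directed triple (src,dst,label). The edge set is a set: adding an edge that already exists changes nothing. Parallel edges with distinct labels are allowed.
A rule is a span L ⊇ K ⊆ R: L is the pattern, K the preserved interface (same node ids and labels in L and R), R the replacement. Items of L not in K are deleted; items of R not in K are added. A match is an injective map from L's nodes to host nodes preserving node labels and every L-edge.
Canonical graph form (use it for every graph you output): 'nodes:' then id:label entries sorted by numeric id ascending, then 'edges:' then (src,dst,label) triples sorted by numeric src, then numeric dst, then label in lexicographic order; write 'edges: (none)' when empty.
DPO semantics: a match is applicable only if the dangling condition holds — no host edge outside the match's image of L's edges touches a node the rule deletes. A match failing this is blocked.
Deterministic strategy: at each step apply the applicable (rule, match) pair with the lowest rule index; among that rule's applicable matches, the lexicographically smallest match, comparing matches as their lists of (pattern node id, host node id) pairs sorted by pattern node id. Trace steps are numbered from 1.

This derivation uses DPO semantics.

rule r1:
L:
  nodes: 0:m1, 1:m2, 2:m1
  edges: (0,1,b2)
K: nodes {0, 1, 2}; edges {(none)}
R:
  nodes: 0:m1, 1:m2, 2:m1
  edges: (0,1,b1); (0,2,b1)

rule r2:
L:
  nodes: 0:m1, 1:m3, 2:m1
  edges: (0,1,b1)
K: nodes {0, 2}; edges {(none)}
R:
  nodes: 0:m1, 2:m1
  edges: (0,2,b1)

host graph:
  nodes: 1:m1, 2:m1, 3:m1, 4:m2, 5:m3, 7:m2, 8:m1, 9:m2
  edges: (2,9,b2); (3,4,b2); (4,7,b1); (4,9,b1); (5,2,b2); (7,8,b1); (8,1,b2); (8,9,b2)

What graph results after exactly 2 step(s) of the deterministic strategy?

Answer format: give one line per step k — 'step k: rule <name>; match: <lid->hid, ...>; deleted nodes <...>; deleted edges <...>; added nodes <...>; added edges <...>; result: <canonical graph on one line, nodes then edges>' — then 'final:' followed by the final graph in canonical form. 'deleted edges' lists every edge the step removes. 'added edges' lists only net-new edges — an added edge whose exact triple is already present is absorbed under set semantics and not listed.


step 1: rule r1; match: 0->2, 1->9, 2->1; deleted nodes (none); deleted edges (2,9,b2); added nodes (none); added edges (2,1,b1); (2,9,b1); result: nodes: 1:m1, 2:m1, 3:m1, 4:m2, 5:m3, 7:m2, 8:m1, 9:m2 edges: (2,1,b1); (2,9,b1); (3,4,b2); (4,7,b1); (4,9,b1); (5,2,b2); (7,8,b1); (8,1,b2); (8,9,b2)
step 2: rule r1; match: 0->3, 1->4, 2->1; deleted nodes (none); deleted edges (3,4,b2); added nodes (none); added edges (3,1,b1); (3,4,b1); result: nodes: 1:m1, 2:m1, 3:m1, 4:m2, 5:m3, 7:m2, 8:m1, 9:m2 edges: (2,1,b1); (2,9,b1); (3,1,b1); (3,4,b1); (4,7,b1); (4,9,b1); (5,2,b2); (7,8,b1); (8,1,b2); (8,9,b2)
final:
nodes: 1:m1, 2:m1, 3:m1, 4:m2, 5:m3, 7:m2, 8:m1, 9:m2
edges: (2,1,b1); (2,9,b1); (3,1,b1); (3,4,b1); (4,7,b1); (4,9,b1); (5,2,b2); (7,8,b1); (8,1,b2); (8,9,b2)


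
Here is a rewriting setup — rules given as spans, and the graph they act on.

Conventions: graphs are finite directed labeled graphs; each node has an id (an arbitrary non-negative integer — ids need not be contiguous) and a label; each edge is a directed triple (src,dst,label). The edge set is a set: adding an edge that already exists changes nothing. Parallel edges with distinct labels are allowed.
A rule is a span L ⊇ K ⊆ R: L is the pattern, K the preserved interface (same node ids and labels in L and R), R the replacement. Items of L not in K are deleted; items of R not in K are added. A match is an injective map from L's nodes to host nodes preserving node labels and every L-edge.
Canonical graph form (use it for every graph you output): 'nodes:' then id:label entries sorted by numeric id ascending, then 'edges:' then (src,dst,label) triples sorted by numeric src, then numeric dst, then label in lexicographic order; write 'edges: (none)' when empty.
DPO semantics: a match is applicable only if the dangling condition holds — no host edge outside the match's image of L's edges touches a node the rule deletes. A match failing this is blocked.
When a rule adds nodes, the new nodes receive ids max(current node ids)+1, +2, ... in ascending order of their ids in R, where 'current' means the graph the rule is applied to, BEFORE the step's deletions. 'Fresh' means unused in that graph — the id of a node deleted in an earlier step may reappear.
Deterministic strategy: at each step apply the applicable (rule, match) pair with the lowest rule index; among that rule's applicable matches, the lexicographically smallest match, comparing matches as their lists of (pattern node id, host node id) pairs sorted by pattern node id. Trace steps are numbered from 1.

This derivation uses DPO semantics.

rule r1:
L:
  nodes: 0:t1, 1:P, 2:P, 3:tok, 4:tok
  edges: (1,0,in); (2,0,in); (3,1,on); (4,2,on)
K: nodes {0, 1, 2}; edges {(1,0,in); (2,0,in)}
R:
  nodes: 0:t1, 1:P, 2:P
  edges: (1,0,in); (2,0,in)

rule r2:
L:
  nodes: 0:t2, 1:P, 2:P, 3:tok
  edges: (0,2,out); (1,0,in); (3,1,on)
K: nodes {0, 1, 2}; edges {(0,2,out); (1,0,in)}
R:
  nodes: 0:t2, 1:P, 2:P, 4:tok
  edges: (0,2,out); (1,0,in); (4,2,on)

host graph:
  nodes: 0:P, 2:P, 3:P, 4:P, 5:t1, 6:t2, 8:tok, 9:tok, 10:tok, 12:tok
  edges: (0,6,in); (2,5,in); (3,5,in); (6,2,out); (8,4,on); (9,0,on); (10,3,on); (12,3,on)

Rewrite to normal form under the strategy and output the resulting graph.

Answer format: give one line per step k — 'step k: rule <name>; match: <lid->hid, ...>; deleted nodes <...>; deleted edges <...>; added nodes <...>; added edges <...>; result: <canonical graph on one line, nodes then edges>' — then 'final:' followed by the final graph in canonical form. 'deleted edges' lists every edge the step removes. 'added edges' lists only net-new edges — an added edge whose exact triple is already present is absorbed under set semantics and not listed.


step 1: rule r2; match: 0->6, 1->0, 2->2, 3->9; deleted nodes 9; deleted edges (9,0,on); added nodes 13; added edges (13,2,on); result: nodes: 0:P, 2:P, 3:P, 4:P, 5:t1, 6:t2, 8:tok, 10:tok, 12:tok, 13:tok edges: (0,6,in); (2,5,in); (3,5,in); (6,2,out); (8,4,on); (10,3,on); (12,3,on); (13,2,on)
step 2: rule r1; match: 0->5, 1->2, 2->3, 3->13, 4->10; deleted nodes 10, 13; deleted edges (10,3,on); (13,2,on); added nodes (none); added edges (none); result: nodes: 0:P, 2:P, 3:P, 4:P, 5:t1, 6:t2, 8:tok, 12:tok edges: (0,6,in); (2,5,in); (3,5,in); (6,2,out); (8,4,on); (12,3,on)
final:
nodes: 0:P, 2:P, 3:P, 4:P, 5:t1, 6:t2, 8:tok, 12:tok
edges: (0,6,in); (2,5,in); (3,5,in); (6,2,out); (8,4,on); (12,3,on)


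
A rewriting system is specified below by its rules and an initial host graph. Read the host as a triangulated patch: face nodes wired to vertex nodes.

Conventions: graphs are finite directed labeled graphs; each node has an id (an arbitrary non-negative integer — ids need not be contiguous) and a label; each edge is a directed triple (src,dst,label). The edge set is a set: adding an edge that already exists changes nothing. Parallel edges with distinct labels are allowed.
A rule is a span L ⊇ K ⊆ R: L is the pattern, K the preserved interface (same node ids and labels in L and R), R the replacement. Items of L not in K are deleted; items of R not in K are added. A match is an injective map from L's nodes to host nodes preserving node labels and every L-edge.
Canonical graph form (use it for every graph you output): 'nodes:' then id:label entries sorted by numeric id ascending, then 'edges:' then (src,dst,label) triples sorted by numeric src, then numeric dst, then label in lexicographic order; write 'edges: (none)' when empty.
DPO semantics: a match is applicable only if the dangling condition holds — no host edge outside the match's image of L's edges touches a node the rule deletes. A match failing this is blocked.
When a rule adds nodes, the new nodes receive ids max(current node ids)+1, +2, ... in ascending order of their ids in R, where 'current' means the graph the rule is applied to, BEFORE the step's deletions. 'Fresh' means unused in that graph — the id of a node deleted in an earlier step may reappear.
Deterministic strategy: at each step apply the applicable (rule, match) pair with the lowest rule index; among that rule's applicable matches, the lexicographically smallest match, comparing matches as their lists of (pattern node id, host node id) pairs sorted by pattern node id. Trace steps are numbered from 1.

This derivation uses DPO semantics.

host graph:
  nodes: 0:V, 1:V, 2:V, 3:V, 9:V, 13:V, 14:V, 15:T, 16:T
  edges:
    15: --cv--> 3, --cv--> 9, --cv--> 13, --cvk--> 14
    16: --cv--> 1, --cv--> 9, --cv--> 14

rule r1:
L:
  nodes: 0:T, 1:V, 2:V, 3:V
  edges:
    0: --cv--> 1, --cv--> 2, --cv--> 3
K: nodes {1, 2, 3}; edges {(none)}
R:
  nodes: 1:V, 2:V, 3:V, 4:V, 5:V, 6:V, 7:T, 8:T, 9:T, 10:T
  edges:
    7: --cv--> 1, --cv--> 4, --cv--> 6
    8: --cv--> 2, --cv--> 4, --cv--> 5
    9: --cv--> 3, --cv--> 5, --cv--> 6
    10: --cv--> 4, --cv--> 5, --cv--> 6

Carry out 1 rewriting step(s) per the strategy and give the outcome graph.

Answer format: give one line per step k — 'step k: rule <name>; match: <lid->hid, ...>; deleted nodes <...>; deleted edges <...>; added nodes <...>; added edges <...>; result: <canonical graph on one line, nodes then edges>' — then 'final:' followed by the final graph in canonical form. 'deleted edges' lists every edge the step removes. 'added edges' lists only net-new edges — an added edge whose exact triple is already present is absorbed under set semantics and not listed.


step 1: rule r1; match: 0->16, 1->1, 2->9, 3->14; deleted nodes 16; deleted edges (16,1,cv); (16,9,cv); (16,14,cv); added nodes 17, 18, 19, 20, 21, 22, 23; added edges (20,1,cv); (20,17,cv); (20,19,cv); (21,9,cv); (21,17,cv); (21,18,cv); (22,14,cv); (22,18,cv); (22,19,cv); (23,17,cv); (23,18,cv); (23,19,cv); result: nodes: 0:V, 1:V, 2:V, 3:V, 9:V, 13:V, 14:V, 15:T, 17:V, 18:V, 19:V, 20:T, 21:T, 22:T, 23:T edges: (15,3,cv); (15,9,cv); (15,13,cv); (15,14,cvk); (20,1,cv); (20,17,cv); (20,19,cv); (21,9,cv); (21,17,cv); (21,18,cv); (22,14,cv); (22,18,cv); (22,19,cv); (23,17,cv); (23,18,cv); (23,19,cv)
final:
nodes: 0:V, 1:V, 2:V, 3:V, 9:V, 13:V, 14:V, 15:T, 17:V, 18:V, 19:V, 20:T, 21:T, 22:T, 23:T
edges: (15,3,cv); (15,9,cv); (15,13,cv); (15,14,cvk); (20,1,cv); (20,17,cv); (20,19,cv); (21,9,cv); (21,17,cv); (21,18,cv); (22,14,cv); (22,18,cv); (22,19,cv); (23,17,cv); (23,18,cv); (23,19,cv)


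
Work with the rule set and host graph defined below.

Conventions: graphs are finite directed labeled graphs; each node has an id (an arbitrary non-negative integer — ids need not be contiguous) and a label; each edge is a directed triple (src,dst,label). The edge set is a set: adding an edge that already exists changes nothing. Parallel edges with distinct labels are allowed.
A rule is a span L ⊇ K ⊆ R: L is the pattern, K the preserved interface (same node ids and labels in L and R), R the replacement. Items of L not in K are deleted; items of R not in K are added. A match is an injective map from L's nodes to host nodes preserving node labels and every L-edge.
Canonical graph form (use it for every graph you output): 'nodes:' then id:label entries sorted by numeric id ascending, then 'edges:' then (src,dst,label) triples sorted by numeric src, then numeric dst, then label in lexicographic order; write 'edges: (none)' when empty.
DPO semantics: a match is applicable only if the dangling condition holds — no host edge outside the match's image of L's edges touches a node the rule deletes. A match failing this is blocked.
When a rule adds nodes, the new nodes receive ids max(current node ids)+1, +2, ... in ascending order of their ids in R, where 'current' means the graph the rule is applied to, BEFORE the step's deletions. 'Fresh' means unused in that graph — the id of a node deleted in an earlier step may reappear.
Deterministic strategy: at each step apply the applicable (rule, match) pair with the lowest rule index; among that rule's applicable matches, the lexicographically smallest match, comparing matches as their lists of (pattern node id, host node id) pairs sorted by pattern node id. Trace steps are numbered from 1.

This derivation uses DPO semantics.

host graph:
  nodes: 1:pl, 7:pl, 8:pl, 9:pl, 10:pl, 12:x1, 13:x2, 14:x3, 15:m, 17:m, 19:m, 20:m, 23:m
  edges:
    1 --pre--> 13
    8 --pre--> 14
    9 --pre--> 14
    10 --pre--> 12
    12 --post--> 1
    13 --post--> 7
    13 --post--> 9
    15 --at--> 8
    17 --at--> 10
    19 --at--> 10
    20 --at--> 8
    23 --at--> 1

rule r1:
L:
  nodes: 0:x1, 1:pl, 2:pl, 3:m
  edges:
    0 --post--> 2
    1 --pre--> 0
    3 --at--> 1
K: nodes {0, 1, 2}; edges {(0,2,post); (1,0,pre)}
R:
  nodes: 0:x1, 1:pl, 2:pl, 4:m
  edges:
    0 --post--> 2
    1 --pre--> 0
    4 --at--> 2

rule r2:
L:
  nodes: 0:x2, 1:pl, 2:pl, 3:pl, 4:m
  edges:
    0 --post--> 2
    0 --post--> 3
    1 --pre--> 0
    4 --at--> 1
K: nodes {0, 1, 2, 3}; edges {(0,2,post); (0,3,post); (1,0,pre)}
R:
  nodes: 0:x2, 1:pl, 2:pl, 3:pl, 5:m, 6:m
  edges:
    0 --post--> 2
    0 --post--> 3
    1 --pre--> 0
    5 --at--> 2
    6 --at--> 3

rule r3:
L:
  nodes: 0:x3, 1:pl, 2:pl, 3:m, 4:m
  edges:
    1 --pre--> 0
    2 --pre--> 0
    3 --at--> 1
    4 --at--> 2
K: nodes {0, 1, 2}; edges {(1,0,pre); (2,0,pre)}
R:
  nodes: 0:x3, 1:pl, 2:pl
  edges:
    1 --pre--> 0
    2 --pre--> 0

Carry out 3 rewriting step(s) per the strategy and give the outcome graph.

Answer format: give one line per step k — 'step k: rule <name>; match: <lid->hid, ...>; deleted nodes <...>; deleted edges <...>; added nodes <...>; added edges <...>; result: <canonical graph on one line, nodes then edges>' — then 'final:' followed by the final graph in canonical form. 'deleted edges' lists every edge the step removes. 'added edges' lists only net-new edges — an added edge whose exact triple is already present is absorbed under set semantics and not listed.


step 1: rule r1; match: 0->12, 1->10, 2->1, 3->17; deleted nodes 17; deleted edges (17,10,at); added nodes 24; added edges (24,1,at); result: nodes: 1:pl, 7:pl, 8:pl, 9:pl, 10:pl, 12:x1, 13:x2, 14:x3, 15:m, 19:m, 20:m, 23:m, 24:m edges: (1,13,pre); (8,14,pre); (9,14,pre); (10,12,pre); (12,1,post); (13,7,post); (13,9,post); (15,8,at); (19,10,at); (20,8,at); (23,1,at); (24,1,at)
step 2: rule r1; match: 0->12, 1->10, 2->1, 3->19; deleted nodes 19; deleted edges (19,10,at); added nodes 25; added edges (25,1,at); result: nodes: 1:pl, 7:pl, 8:pl, 9:pl, 10:pl, 12:x1, 13:x2, 14:x3, 15:m, 20:m, 23:m, 24:m, 25:m edges: (1,13,pre); (8,14,pre); (9,14,pre); (10,12,pre); (12,1,post); (13,7,post); (13,9,post); (15,8,at); (20,8,at); (23,1,at); (24,1,at); (25,1,at)
step 3: rule r2; match: 0->13, 1->1, 2->7, 3->9, 4->23; deleted nodes 23; deleted edges (23,1,at); added nodes 26, 27; added edges (26,7,at); (27,9,at); result: nodes: 1:pl, 7:pl, 8:pl, 9:pl, 10:pl, 12:x1, 13:x2, 14:x3, 15:m, 20:m, 24:m, 25:m, 26:m, 27:m edges: (1,13,pre); (8,14,pre); (9,14,pre); (10,12,pre); (12,1,post); (13,7,post); (13,9,post); (15,8,at); (20,8,at); (24,1,at); (25,1,at); (26,7,at); (27,9,at)
final:
nodes: 1:pl, 7:pl, 8:pl, 9:pl, 10:pl, 12:x1, 13:x2, 14:x3, 15:m, 20:m, 24:m, 25:m, 26:m, 27:m
edges: (1,13,pre); (8,14,pre); (9,14,pre); (10,12,pre); (12,1,post); (13,7,post); (13,9,post); (15,8,at); (20,8,at); (24,1,at); (25,1,at); (26,7,at); (27,9,at)
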